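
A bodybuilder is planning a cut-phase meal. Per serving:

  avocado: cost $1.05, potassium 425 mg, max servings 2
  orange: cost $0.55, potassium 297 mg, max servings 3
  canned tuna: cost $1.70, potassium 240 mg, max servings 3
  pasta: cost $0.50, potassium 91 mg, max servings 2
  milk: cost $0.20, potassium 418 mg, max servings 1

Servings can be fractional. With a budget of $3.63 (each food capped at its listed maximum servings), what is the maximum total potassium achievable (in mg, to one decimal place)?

2029.5 mg

Potassium per dollar: milk 2090, orange 540, avocado 404.8, pasta 182, canned tuna 141.2.
Take 1 serving of milk: spends $0.20, +418.0 mg potassium (running total 418.0 mg).
Take 3 servings of orange: spends $1.65, +891.0 mg potassium (running total 1309.0 mg).
Take 1.695 servings of avocado: spends $1.78, +720.5 mg potassium (running total 2029.5 mg).
Greedy by best ratio exhausts the cost allowance optimally: 2029.5 mg.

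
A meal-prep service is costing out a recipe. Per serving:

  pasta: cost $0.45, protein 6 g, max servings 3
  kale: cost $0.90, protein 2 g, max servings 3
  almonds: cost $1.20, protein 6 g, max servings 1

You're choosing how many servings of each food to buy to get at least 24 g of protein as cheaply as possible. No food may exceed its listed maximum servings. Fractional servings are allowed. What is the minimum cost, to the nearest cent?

Cost per g of protein: pasta $0.0750, almonds $0.2000, kale $0.4500.
Take 3 servings of pasta: +18.0 g protein for $1.35 (total $1.35, still need 6.0 g).
Take 1 serving of almonds: +6.0 g protein for $1.20 (total $2.55, still need 0.0 g).
Greedy by cheapest-per-g is optimal for a single linear constraint, so the minimum cost is $2.55.

$2.55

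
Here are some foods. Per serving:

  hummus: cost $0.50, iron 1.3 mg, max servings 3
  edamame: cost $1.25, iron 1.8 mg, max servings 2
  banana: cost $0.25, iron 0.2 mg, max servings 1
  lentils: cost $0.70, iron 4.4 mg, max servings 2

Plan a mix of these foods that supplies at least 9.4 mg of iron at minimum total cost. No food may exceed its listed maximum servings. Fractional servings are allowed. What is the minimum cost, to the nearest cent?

$1.63

Cost per mg of iron: lentils $0.1591, hummus $0.3846, edamame $0.6944, banana $1.2500.
Take 2 servings of lentils: +8.8 mg iron for $1.40 (total $1.40, still need 0.6 mg).
Take 0.4615 servings of hummus: +0.6 mg iron for $0.23 (total $1.63, still need 0.0 mg).
Greedy by cheapest-per-mg is optimal for a single linear constraint, so the minimum cost is $1.63.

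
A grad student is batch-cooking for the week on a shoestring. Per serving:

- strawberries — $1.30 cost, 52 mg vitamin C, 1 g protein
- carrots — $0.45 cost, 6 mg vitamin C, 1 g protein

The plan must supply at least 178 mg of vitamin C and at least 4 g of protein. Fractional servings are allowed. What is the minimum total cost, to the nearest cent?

$4.65

strawberries only: max(178/52, 4/1) = 4 servings → $5.20.
carrots only: max(178/6, 4/1) = 29.67 servings → $13.35.
strawberries + carrots with both tight: 3.348 servings and 0.6522 servings → $4.65.
The minimum over all feasible corners is $4.65.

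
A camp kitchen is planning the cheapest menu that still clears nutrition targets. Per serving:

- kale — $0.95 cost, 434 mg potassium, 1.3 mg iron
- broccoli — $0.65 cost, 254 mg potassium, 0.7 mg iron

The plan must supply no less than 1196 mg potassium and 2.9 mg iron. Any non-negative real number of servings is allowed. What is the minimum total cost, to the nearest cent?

$2.62

An LP optimum is at a vertex; with two nutrient constraints at most two foods are used. Check each candidate.
kale only: max(1196/434, 2.9/1.3) = 2.756 servings → $2.62.
broccoli only: max(1196/254, 2.9/0.7) = 4.709 servings → $3.06.
kale + broccoli: intersection lies outside the first quadrant.
The minimum over all feasible corners is $2.62.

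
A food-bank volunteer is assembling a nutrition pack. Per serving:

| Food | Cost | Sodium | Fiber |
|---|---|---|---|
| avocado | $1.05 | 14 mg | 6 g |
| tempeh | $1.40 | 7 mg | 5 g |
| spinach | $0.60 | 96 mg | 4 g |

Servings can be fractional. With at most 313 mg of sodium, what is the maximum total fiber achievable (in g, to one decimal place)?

223.6 g

Fiber per mg sodium: tempeh 0.7143, avocado 0.4286, spinach 0.04167.
With no serving limits, spend the whole sodium allowance on tempeh: 313 mg / 7 mg × 5 g = 223.6 g.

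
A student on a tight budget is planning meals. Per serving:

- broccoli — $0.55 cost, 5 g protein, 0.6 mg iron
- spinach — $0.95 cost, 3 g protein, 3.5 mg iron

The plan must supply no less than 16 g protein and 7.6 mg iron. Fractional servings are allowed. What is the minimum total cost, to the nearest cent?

$2.88

A basic optimal solution has at most two foods positive. Try each food alone and each pair with both targets met exactly.
broccoli only: max(16/5, 7.6/0.6) = 12.67 servings → $6.97.
spinach only: max(16/3, 7.6/3.5) = 5.333 servings → $5.07.
broccoli + spinach with both tight: 2.115 servings and 1.809 servings → $2.88.
Cheapest feasible corner: $2.88.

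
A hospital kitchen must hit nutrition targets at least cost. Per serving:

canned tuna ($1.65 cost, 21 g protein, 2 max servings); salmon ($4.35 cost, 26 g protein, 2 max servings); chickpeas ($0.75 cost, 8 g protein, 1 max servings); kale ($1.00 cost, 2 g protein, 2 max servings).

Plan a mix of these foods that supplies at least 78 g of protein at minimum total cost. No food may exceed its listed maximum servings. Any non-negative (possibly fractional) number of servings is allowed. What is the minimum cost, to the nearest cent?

$8.73

Cost per g of protein: canned tuna $0.0786, chickpeas $0.0938, salmon $0.1673, kale $0.5000.
Take 2 servings of canned tuna: +42.0 g protein for $3.30 (total $3.30, still need 36.0 g).
Take 1 serving of chickpeas: +8.0 g protein for $0.75 (total $4.05, still need 28.0 g).
Take 1.077 servings of salmon: +28.0 g protein for $4.68 (total $8.73, still need 0.0 g).
Filling from the cheapest source first is optimal under one linear minimum: $8.73.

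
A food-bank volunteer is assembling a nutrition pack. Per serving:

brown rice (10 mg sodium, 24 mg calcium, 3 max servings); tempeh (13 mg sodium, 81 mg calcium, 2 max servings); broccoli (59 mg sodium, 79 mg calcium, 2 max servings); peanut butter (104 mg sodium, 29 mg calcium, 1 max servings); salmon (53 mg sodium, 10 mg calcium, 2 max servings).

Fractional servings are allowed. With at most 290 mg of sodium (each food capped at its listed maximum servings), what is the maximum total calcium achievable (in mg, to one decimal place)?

423.3 mg

Calcium per mg sodium: tempeh 6.231, brown rice 2.4, broccoli 1.339, peanut butter 0.2788, salmon 0.1887.
Take 2 servings of tempeh: uses 26 mg sodium, +162.0 mg calcium (running total 162.0 mg).
Take 3 servings of brown rice: uses 30 mg sodium, +72.0 mg calcium (running total 234.0 mg).
Take 2 servings of broccoli: uses 118 mg sodium, +158.0 mg calcium (running total 392.0 mg).
Take 1 serving of peanut butter: uses 104 mg sodium, +29.0 mg calcium (running total 421.0 mg).
Take 0.2264 servings of salmon: uses 12 mg sodium, +2.3 mg calcium (running total 423.3 mg).
Greedy by best ratio exhausts the sodium allowance optimally: 423.3 mg.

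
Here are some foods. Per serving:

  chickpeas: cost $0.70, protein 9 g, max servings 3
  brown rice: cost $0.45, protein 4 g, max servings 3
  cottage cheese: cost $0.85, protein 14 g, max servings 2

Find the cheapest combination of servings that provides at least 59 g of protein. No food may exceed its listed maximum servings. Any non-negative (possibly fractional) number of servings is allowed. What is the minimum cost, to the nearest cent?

Cost per g of protein: cottage cheese $0.0607, chickpeas $0.0778, brown rice $0.1125.
Take 2 servings of cottage cheese: +28.0 g protein for $1.70 (total $1.70, still need 31.0 g).
Take 3 servings of chickpeas: +27.0 g protein for $2.10 (total $3.80, still need 4.0 g).
Take 1 serving of brown rice: +4.0 g protein for $0.45 (total $4.25, still need 0.0 g).
Filling from the cheapest source first is optimal under one linear minimum: $4.25.

$4.25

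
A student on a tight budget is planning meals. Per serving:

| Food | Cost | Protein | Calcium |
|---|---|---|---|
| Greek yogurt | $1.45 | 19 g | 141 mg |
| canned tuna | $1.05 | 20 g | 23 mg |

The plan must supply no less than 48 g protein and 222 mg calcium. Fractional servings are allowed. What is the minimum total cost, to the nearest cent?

$3.15

Compare the cost at each extreme point of the feasible region.
Greek yogurt only: max(48/19, 222/141) = 2.526 servings → $3.66.
canned tuna only: max(48/20, 222/23) = 9.652 servings → $10.13.
Greek yogurt + canned tuna with both tight: 1.4 servings and 1.07 servings → $3.15.
So the least-cost plan costs $3.15.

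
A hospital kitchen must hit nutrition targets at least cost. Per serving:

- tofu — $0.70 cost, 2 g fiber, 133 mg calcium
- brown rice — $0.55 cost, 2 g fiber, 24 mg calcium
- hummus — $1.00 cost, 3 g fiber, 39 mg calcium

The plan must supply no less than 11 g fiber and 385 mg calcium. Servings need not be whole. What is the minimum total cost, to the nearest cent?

$3.37

For a min-cost LP with two ≥-constraints, a basic feasible solution has at most two positive variables.
tofu only: max(11/2, 385/133) = 5.5 servings → $3.85.
brown rice only: max(11/2, 385/24) = 16.04 servings → $8.82.
hummus only: max(11/3, 385/39) = 9.872 servings → $9.87.
tofu + brown rice with both tight: 2.321 servings and 3.179 servings → $3.37.
tofu + hummus with both tight: 2.262 servings and 2.159 servings → $3.74.
brown rice + hummus: the both-tight solution has a negative serving — not a feasible corner.
The minimum over all feasible corners is $3.37.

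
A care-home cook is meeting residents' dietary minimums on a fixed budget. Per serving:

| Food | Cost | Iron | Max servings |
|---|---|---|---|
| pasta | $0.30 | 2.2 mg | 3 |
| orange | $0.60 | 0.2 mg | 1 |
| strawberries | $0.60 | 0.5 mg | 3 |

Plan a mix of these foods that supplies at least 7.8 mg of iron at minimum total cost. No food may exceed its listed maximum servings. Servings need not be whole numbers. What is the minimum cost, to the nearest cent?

Cost per mg of iron: pasta $0.1364, strawberries $1.2000, orange $3.0000.
Take 3 servings of pasta: +6.6 mg iron for $0.90 (total $0.90, still need 1.2 mg).
Take 2.4 servings of strawberries: +1.2 mg iron for $1.44 (total $2.34, still need 0.0 mg).
Filling from the cheapest source first is optimal under one linear minimum: $2.34.

$2.34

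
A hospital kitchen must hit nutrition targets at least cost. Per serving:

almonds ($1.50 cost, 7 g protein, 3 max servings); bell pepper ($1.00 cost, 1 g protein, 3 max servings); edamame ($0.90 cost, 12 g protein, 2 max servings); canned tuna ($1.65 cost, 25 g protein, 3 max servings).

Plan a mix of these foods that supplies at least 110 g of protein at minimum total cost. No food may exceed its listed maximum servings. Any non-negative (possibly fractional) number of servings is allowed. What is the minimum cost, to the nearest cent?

$9.11

Cost per g of protein: canned tuna $0.0660, edamame $0.0750, almonds $0.2143, bell pepper $1.0000.
Take 3 servings of canned tuna: +75.0 g protein for $4.95 (total $4.95, still need 35.0 g).
Take 2 servings of edamame: +24.0 g protein for $1.80 (total $6.75, still need 11.0 g).
Take 1.571 servings of almonds: +11.0 g protein for $2.36 (total $9.11, still need 0.0 g).
Greedy by cheapest-per-g is optimal for a single linear constraint, so the minimum cost is $9.11.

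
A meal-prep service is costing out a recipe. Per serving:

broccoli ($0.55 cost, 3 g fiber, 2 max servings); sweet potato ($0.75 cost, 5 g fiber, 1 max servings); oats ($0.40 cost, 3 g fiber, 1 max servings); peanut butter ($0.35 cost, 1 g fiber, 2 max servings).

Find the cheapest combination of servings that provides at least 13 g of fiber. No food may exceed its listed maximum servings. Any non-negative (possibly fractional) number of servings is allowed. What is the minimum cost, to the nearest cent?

$2.07

Cost per g of fiber: oats $0.1333, sweet potato $0.1500, broccoli $0.1833, peanut butter $0.3500.
Take 1 serving of oats: +3.0 g fiber for $0.40 (total $0.40, still need 10.0 g).
Take 1 serving of sweet potato: +5.0 g fiber for $0.75 (total $1.15, still need 5.0 g).
Take 1.667 servings of broccoli: +5.0 g fiber for $0.92 (total $2.07, still need 0.0 g).
Greedy by cheapest-per-g is optimal for a single linear constraint, so the minimum cost is $2.07.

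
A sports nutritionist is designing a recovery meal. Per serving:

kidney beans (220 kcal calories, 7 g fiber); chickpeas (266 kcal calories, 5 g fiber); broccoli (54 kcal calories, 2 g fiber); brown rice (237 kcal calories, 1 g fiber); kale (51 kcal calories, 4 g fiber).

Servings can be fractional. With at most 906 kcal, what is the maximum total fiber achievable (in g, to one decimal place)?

71.1 g

Fiber per kcal: kale 0.07843, broccoli 0.03704, kidney beans 0.03182, chickpeas 0.0188, brown rice 0.004219.
With no serving limits, spend the whole calories allowance on kale: 906 kcal / 51 kcal × 4 g = 71.1 g.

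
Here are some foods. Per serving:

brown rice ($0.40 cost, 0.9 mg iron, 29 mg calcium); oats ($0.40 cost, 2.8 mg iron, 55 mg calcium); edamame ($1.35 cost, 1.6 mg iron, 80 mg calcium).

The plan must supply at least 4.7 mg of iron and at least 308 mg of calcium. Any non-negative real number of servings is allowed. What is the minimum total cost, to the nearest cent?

At the optimum either one food covers both requirements or two foods hit both targets exactly; no other combination can be cheaper.
brown rice only: max(4.7/0.9, 308/29) = 10.62 servings → $4.25.
oats only: max(4.7/2.8, 308/55) = 5.6 servings → $2.24.
edamame only: max(4.7/1.6, 308/80) = 3.85 servings → $5.20.
brown rice + oats with both targets exact would need a negative amount; discard.
brown rice + edamame: the both-tight solution has a negative serving — not a feasible corner.
oats + edamame: intersection lies outside the first quadrant.
Cheapest feasible corner: $2.24.

$2.24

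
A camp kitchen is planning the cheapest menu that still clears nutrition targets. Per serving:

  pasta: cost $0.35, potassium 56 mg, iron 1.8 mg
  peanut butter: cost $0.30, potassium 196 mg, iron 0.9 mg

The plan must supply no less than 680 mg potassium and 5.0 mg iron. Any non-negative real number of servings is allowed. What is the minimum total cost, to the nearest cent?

pasta only: max(680/56, 5.0/1.8) = 12.14 servings → $4.25.
peanut butter only: max(680/196, 5.0/0.9) = 5.556 servings → $1.67.
pasta + peanut butter with both tight: 1.217 servings and 3.122 servings → $1.36.
So the least-cost plan costs $1.36.

$1.36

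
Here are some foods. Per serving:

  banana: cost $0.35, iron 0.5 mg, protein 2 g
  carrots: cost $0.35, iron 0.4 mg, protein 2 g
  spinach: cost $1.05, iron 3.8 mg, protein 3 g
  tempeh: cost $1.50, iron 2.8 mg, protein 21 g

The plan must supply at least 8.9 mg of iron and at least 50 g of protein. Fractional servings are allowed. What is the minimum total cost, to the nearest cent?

$4.12

A basic optimal solution has at most two foods positive. Try each food alone and each pair with both targets met exactly.
banana only: max(8.9/0.5, 50/2) = 25 servings → $8.75.
carrots only: max(8.9/0.4, 50/2) = 25 servings → $8.75.
spinach only: max(8.9/3.8, 50/3) = 16.67 servings → $17.50.
tempeh only: max(8.9/2.8, 50/21) = 3.179 servings → $4.77.
banana + carrots with both targets exact would need a negative amount; discard.
banana + spinach: intersection lies outside the first quadrant.
banana + tempeh with both tight: 9.571 servings and 1.469 servings → $5.55.
carrots + spinach with both targets exact would need a negative amount; discard.
carrots + tempeh with both tight: 16.75 servings and 0.7857 servings → $7.04.
spinach + tempeh with both tight: 0.6569 servings and 2.287 servings → $4.12.
Cheapest feasible corner: $4.12.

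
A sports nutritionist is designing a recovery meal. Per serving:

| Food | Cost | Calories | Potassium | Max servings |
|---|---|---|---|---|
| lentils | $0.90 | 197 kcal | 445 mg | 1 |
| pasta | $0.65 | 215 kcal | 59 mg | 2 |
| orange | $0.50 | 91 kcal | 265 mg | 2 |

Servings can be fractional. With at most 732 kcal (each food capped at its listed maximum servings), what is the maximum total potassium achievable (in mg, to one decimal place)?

Potassium per kcal: orange 2.912, lentils 2.259, pasta 0.2744.
Take 2 servings of orange: uses 182 kcal, +530.0 mg potassium (running total 530.0 mg).
Take 1 serving of lentils: uses 197 kcal, +445.0 mg potassium (running total 975.0 mg).
Take 1.642 servings of pasta: uses 353 kcal, +96.9 mg potassium (running total 1071.9 mg).
Filling greedily by potassium-per-kcal is optimal for one linear limit, giving 1071.9 mg.

1071.9 mg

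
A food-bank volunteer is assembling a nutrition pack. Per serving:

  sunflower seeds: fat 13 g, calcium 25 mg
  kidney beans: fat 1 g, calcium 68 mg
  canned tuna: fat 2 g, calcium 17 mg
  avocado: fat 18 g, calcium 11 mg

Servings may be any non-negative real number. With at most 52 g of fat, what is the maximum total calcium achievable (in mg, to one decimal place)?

Calcium per g fat: kidney beans 68, canned tuna 8.5, sunflower seeds 1.923, avocado 0.6111.
With no serving limits, spend the whole fat allowance on kidney beans: 52 g / 1 g × 68 mg = 3536.0 mg.

3536.0 mg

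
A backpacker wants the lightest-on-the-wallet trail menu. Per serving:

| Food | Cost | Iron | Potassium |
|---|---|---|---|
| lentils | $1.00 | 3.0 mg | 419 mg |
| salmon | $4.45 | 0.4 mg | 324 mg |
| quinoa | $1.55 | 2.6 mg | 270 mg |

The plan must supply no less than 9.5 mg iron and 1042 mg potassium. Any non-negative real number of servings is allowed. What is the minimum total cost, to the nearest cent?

Minimising a linear cost over {iron ≥ 9.5, potassium ≥ 1042, servings ≥ 0} — the optimum is at a vertex, using one or two foods.
lentils only: max(9.5/3.0, 1042/419) = 3.167 servings → $3.17.
salmon only: max(9.5/0.4, 1042/324) = 23.75 servings → $105.69.
quinoa only: max(9.5/2.6, 1042/270) = 3.859 servings → $5.98.
lentils + salmon: the both-tight solution has a negative serving — not a feasible corner.
lentils + quinoa with both tight: 0.5161 servings and 3.058 servings → $5.26.
salmon + quinoa with both tight: 0.1964 servings and 3.624 servings → $6.49.
Cheapest feasible corner: $3.17.

$3.17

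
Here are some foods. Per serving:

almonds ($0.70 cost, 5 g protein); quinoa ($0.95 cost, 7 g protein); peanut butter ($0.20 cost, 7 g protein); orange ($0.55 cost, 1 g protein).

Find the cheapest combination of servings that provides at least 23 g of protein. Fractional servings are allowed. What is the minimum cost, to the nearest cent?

Cost per g of protein: peanut butter $0.0286, quinoa $0.1357, almonds $0.1400, orange $0.5500.
With no serving limits, use only peanut butter: 23 g / 7 g = 3.286 servings × $0.20 = $0.66.

$0.66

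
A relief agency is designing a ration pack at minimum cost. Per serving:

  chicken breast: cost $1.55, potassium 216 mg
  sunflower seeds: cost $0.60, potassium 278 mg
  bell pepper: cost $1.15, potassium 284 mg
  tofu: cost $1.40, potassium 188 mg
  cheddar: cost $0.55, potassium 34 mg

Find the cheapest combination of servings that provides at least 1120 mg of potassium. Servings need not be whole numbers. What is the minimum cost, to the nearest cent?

Cost per mg of potassium: sunflower seeds $0.0022, bell pepper $0.0040, chicken breast $0.0072, tofu $0.0074, cheddar $0.0162.
With no serving limits, use only sunflower seeds: 1120 mg / 278 mg = 4.029 servings × $0.60 = $2.42.

$2.42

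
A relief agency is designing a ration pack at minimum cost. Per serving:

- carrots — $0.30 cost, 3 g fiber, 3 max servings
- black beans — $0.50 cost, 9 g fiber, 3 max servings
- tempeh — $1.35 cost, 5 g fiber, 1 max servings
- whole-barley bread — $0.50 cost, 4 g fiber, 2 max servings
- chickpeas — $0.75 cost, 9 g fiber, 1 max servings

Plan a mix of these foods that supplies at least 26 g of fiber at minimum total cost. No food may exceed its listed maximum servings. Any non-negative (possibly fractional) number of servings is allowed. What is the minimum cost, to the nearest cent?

$1.44

Cost per g of fiber: black beans $0.0556, chickpeas $0.0833, carrots $0.1000, whole-barley bread $0.1250, tempeh $0.2700.
Take 2.889 servings of black beans: +26.0 g fiber for $1.44 (total $1.44, still need 0.0 g).
Filling from the cheapest source first is optimal under one linear minimum: $1.44.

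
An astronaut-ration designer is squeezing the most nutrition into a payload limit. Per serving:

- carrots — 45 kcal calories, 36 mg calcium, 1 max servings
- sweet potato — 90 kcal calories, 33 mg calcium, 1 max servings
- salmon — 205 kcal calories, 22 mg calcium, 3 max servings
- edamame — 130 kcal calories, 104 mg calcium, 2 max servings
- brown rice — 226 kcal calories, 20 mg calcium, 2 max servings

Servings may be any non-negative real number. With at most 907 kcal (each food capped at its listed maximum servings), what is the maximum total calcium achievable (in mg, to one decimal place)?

331.9 mg

Calcium per kcal: carrots 0.8, edamame 0.8, sweet potato 0.3667, salmon 0.1073, brown rice 0.0885.
Take 1 serving of carrots: uses 45 kcal, +36.0 mg calcium (running total 36.0 mg).
Take 2 servings of edamame: uses 260 kcal, +208.0 mg calcium (running total 244.0 mg).
Take 1 serving of sweet potato: uses 90 kcal, +33.0 mg calcium (running total 277.0 mg).
Take 2.498 servings of salmon: uses 512 kcal, +54.9 mg calcium (running total 331.9 mg).
Greedy by best ratio exhausts the calories allowance optimally: 331.9 mg.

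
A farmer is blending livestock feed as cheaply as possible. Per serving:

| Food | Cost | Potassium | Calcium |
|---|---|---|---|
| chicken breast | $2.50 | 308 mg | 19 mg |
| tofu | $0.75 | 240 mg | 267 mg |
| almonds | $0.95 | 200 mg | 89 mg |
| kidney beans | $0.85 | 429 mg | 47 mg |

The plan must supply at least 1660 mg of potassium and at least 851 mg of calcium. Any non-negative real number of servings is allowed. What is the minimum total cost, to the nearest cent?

At the optimum either one food covers both requirements or two foods hit both targets exactly; no other combination can be cheaper.
chicken breast only: max(1660/308, 851/19) = 44.79 servings → $111.97.
tofu only: max(1660/240, 851/267) = 6.917 servings → $5.19.
almonds only: max(1660/200, 851/89) = 9.562 servings → $9.08.
kidney beans only: max(1660/429, 851/47) = 18.11 servings → $15.39.
chicken breast + tofu with both tight: 3.077 servings and 2.968 servings → $9.92.
chicken breast + almonds with both targets exact would need a negative amount; discard.
chicken breast + kidney beans: the both-tight solution has a negative serving — not a feasible corner.
tofu + almonds with both tight: 0.701 servings and 7.459 servings → $7.61.
tofu + kidney beans with both tight: 2.78 servings and 2.314 servings → $4.05.
almonds + kidney beans: intersection lies outside the first quadrant.
Cheapest feasible corner: $4.05.

$4.05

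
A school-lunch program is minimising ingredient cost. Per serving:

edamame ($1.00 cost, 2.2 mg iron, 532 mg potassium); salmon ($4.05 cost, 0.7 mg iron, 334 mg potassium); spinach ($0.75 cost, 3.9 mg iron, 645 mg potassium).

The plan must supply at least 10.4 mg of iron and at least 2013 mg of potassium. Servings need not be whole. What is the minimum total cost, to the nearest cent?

edamame only: max(10.4/2.2, 2013/532) = 4.727 servings → $4.73.
salmon only: max(10.4/0.7, 2013/334) = 14.86 servings → $60.17.
spinach only: max(10.4/3.9, 2013/645) = 3.121 servings → $2.34.
edamame + salmon: the both-tight solution has a negative serving — not a feasible corner.
edamame + spinach with both tight: 1.742 servings and 1.684 servings → $3.01.
salmon + spinach with both tight: 1.343 servings and 2.426 servings → $7.26.
The minimum over all feasible corners is $2.34.

$2.34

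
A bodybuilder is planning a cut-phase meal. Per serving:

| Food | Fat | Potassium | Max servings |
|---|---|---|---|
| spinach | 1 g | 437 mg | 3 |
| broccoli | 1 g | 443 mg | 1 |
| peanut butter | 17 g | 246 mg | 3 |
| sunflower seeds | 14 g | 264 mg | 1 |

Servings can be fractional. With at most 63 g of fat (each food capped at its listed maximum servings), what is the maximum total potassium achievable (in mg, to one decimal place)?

2669.2 mg

Potassium per g fat: broccoli 443, spinach 437, sunflower seeds 18.86, peanut butter 14.47.
Take 1 serving of broccoli: uses 1 g fat, +443.0 mg potassium (running total 443.0 mg).
Take 3 servings of spinach: uses 3 g fat, +1311.0 mg potassium (running total 1754.0 mg).
Take 1 serving of sunflower seeds: uses 14 g fat, +264.0 mg potassium (running total 2018.0 mg).
Take 2.647 servings of peanut butter: uses 45 g fat, +651.2 mg potassium (running total 2669.2 mg).
Greedy by best ratio exhausts the fat allowance optimally: 2669.2 mg.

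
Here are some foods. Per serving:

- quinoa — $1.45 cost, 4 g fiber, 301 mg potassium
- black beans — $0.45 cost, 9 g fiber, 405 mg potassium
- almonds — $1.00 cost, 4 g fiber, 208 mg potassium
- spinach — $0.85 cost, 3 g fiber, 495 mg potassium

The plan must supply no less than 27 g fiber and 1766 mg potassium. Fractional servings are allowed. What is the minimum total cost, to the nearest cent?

$1.96

This is a tiny linear program; its minimum lies at a vertex of the feasible set. List the vertices and price them.
quinoa only: max(27/4, 1766/301) = 6.75 servings → $9.79.
black beans only: max(27/9, 1766/405) = 4.36 servings → $1.96.
almonds only: max(27/4, 1766/208) = 8.49 servings → $8.49.
spinach only: max(27/3, 1766/495) = 9 servings → $7.65.
quinoa + black beans with both tight: 4.554 servings and 0.9761 servings → $7.04.
quinoa + almonds with both tight: 3.892 servings and 2.858 servings → $8.50.
quinoa + spinach: intersection lies outside the first quadrant.
black beans + almonds: the both-tight solution has a negative serving — not a feasible corner.
black beans + spinach with both tight: 2.49 servings and 1.531 servings → $2.42.
almonds + spinach with both tight: 5.949 servings and 1.068 servings → $6.86.
The minimum over all feasible corners is $1.96.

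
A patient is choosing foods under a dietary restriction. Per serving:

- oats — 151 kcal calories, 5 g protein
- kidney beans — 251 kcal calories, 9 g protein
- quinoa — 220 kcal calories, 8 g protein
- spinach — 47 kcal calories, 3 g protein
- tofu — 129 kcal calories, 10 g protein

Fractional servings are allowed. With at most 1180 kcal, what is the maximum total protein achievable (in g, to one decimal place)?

91.5 g

Protein per kcal: tofu 0.07752, spinach 0.06383, quinoa 0.03636, kidney beans 0.03586, oats 0.03311.
With no serving limits, spend the whole calories allowance on tofu: 1180 kcal / 129 kcal × 10 g = 91.5 g.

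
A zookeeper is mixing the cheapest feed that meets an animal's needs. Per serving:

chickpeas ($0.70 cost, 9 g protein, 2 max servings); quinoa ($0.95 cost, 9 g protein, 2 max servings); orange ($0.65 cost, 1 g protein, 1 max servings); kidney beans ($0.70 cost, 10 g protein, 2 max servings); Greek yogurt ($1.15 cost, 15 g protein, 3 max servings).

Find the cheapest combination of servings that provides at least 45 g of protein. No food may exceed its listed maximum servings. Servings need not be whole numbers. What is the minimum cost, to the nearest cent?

Cost per g of protein: kidney beans $0.0700, Greek yogurt $0.0767, chickpeas $0.0778, quinoa $0.1056, orange $0.6500.
Take 2 servings of kidney beans: +20.0 g protein for $1.40 (total $1.40, still need 25.0 g).
Take 1.667 servings of Greek yogurt: +25.0 g protein for $1.92 (total $3.32, still need 0.0 g).
Filling from the cheapest source first is optimal under one linear minimum: $3.32.

$3.32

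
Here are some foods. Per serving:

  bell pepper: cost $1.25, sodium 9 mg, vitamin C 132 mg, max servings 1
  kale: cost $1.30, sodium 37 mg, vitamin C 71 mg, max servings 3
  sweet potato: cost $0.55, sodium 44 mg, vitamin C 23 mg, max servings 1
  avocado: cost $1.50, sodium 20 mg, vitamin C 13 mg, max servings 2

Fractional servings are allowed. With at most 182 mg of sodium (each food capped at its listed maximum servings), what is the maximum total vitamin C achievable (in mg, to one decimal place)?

382.5 mg

Vitamin C per mg sodium: bell pepper 14.67, kale 1.919, avocado 0.65, sweet potato 0.5227.
Take 1 serving of bell pepper: uses 9 mg sodium, +132.0 mg vitamin C (running total 132.0 mg).
Take 3 servings of kale: uses 111 mg sodium, +213.0 mg vitamin C (running total 345.0 mg).
Take 2 servings of avocado: uses 40 mg sodium, +26.0 mg vitamin C (running total 371.0 mg).
Take 0.5 servings of sweet potato: uses 22 mg sodium, +11.5 mg vitamin C (running total 382.5 mg).
Greedy by best ratio exhausts the sodium allowance optimally: 382.5 mg.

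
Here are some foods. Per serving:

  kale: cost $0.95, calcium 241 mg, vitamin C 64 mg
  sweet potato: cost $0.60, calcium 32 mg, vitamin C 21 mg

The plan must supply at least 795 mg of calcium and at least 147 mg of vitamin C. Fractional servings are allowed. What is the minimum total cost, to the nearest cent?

This is a tiny linear program; its minimum lies at a vertex of the feasible set. List the vertices and price them.
kale only: max(795/241, 147/64) = 3.299 servings → $3.13.
sweet potato only: max(795/32, 147/21) = 24.84 servings → $14.91.
kale + sweet potato: the both-tight solution has a negative serving — not a feasible corner.
Cheapest feasible corner: $3.13.

$3.13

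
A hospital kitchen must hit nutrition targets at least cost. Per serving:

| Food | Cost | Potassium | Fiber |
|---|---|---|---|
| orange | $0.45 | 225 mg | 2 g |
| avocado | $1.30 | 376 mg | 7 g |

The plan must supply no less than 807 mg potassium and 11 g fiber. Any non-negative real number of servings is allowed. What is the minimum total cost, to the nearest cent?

$2.19

At the optimum either one food covers both requirements or two foods hit both targets exactly; no other combination can be cheaper.
orange only: max(807/225, 11/2) = 5.5 servings → $2.48.
avocado only: max(807/376, 11/7) = 2.146 servings → $2.79.
orange + avocado with both tight: 1.838 servings and 1.046 servings → $2.19.
So the least-cost plan costs $2.19.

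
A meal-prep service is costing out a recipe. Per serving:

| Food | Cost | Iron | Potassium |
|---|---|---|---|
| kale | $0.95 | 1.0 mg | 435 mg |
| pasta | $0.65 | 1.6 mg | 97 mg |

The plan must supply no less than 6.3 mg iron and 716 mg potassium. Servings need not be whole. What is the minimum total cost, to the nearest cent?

$3.04

This is a tiny linear program; its minimum lies at a vertex of the feasible set. List the vertices and price them.
kale only: max(6.3/1.0, 716/435) = 6.3 servings → $5.99.
pasta only: max(6.3/1.6, 716/97) = 7.381 servings → $4.80.
kale + pasta with both tight: 0.8923 servings and 3.38 servings → $3.04.
Cheapest feasible corner: $3.04.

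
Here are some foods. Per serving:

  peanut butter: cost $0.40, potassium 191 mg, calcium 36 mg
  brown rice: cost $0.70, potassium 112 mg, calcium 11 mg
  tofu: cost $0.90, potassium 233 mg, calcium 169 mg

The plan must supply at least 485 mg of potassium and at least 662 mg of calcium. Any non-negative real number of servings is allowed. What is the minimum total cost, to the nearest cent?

$3.53

With two linear requirements the optimum uses one or two foods; enumerate the corners.
peanut butter only: max(485/191, 662/36) = 18.39 servings → $7.36.
brown rice only: max(485/112, 662/11) = 60.18 servings → $42.13.
tofu only: max(485/233, 662/169) = 3.917 servings → $3.53.
peanut butter + brown rice with both targets exact would need a negative amount; discard.
peanut butter + tofu: intersection lies outside the first quadrant.
brown rice + tofu with both targets exact would need a negative amount; discard.
So the least-cost plan costs $3.53.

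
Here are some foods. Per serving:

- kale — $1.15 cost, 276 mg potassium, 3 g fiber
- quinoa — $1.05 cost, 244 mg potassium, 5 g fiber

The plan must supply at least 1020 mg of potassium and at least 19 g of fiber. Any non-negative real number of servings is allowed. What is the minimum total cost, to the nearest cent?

$4.36

Compare the cost at each extreme point of the feasible region.
kale only: max(1020/276, 19/3) = 6.333 servings → $7.28.
quinoa only: max(1020/244, 19/5) = 4.18 servings → $4.39.
kale + quinoa with both tight: 0.716 servings and 3.37 servings → $4.36.
So the least-cost plan costs $4.36.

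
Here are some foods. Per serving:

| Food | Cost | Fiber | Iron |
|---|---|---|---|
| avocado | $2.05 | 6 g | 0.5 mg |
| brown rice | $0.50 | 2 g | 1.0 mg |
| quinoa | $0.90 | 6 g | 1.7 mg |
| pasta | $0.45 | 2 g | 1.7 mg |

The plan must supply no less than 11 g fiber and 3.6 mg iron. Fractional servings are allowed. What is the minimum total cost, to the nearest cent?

This is a tiny linear program; its minimum lies at a vertex of the feasible set. List the vertices and price them.
avocado only: max(11/6, 3.6/0.5) = 7.2 servings → $14.76.
brown rice only: max(11/2, 3.6/1.0) = 5.5 servings → $2.75.
quinoa only: max(11/6, 3.6/1.7) = 2.118 servings → $1.91.
pasta only: max(11/2, 3.6/1.7) = 5.5 servings → $2.48.
avocado + brown rice with both tight: 0.76 servings and 3.22 servings → $3.17.
avocado + quinoa: intersection lies outside the first quadrant.
avocado + pasta with both tight: 1.25 servings and 1.75 servings → $3.35.
brown rice + quinoa with both tight: 1.115 servings and 1.462 servings → $1.87.
brown rice + pasta: the both-tight solution has a negative serving — not a feasible corner.
quinoa + pasta with both tight: 1.691 servings and 0.4265 servings → $1.71.
The minimum over all feasible corners is $1.71.

$1.71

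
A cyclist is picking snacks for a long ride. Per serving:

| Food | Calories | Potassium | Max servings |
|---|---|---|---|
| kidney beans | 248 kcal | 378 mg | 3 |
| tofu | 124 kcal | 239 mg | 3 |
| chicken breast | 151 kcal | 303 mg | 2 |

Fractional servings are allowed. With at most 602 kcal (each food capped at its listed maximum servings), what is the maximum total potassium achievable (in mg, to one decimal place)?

Potassium per kcal: chicken breast 2.007, tofu 1.927, kidney beans 1.524.
Take 2 servings of chicken breast: uses 302 kcal, +606.0 mg potassium (running total 606.0 mg).
Take 2.419 servings of tofu: uses 300 kcal, +578.2 mg potassium (running total 1184.2 mg).
Greedy by best ratio exhausts the calories allowance optimally: 1184.2 mg.

1184.2 mg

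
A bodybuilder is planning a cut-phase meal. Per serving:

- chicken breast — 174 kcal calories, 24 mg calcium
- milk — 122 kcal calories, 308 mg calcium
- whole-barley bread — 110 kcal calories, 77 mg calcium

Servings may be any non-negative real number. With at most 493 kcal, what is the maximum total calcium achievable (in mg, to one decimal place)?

Calcium per kcal: milk 2.525, whole-barley bread 0.7, chicken breast 0.1379.
With no serving limits, spend the whole calories allowance on milk: 493 kcal / 122 kcal × 308 mg = 1244.6 mg.

1244.6 mg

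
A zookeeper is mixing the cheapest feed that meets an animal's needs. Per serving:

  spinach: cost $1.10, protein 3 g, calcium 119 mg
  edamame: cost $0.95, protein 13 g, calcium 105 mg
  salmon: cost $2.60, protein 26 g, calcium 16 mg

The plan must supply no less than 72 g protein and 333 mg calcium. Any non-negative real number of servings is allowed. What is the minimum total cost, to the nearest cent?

The cheapest plan sits at a corner of the feasible region — with two constraints it uses at most two foods.
spinach only: max(72/3, 333/119) = 24 servings → $26.40.
edamame only: max(72/13, 333/105) = 5.538 servings → $5.26.
salmon only: max(72/26, 333/16) = 20.81 servings → $54.11.
spinach + edamame with both targets exact would need a negative amount; discard.
spinach + salmon with both tight: 2.464 servings and 2.485 servings → $9.17.
edamame + salmon with both tight: 2.976 servings and 1.281 servings → $6.16.
So the least-cost plan costs $5.26.

$5.26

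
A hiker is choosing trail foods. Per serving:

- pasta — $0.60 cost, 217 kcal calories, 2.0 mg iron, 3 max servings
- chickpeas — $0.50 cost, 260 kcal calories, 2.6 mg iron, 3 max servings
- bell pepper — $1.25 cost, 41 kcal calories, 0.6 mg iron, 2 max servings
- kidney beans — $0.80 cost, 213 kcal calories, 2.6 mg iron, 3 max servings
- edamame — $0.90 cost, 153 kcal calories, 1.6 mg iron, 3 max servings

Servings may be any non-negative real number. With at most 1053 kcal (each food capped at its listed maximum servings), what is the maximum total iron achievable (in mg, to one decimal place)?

Iron per kcal: bell pepper 0.01463, kidney beans 0.01221, edamame 0.01046, chickpeas 0.01, pasta 0.009217.
Take 2 servings of bell pepper: uses 82 kcal, +1.2 mg iron (running total 1.2 mg).
Take 3 servings of kidney beans: uses 639 kcal, +7.8 mg iron (running total 9.0 mg).
Take 2.17 servings of edamame: uses 332 kcal, +3.5 mg iron (running total 12.5 mg).
Greedy by best ratio exhausts the calories allowance optimally: 12.5 mg.

12.5 mg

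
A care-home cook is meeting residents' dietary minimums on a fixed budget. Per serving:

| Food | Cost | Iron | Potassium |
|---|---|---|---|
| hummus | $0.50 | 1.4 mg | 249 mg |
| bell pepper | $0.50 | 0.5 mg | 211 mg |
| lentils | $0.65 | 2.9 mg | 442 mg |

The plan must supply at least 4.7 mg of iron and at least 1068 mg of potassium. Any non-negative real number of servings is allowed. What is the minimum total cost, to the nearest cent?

With two linear requirements the optimum uses one or two foods; enumerate the corners.
hummus only: max(4.7/1.4, 1068/249) = 4.289 servings → $2.14.
bell pepper only: max(4.7/0.5, 1068/211) = 9.4 servings → $4.70.
lentils only: max(4.7/2.9, 1068/442) = 2.416 servings → $1.57.
hummus + bell pepper with both tight: 2.678 servings and 1.901 servings → $2.29.
hummus + lentils: intersection lies outside the first quadrant.
bell pepper + lentils with both tight: 2.609 servings and 1.171 servings → $2.07.
Cheapest feasible corner: $1.57.

$1.57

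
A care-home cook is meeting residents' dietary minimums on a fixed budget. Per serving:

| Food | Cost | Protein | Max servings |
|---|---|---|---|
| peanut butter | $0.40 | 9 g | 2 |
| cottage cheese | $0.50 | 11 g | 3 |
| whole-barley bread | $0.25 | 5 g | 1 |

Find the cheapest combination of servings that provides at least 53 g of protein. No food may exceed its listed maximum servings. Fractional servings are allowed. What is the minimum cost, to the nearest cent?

Cost per g of protein: peanut butter $0.0444, cottage cheese $0.0455, whole-barley bread $0.0500.
Take 2 servings of peanut butter: +18.0 g protein for $0.80 (total $0.80, still need 35.0 g).
Take 3 servings of cottage cheese: +33.0 g protein for $1.50 (total $2.30, still need 2.0 g).
Take 0.4 servings of whole-barley bread: +2.0 g protein for $0.10 (total $2.40, still need 0.0 g).
Greedy by cheapest-per-g is optimal for a single linear constraint, so the minimum cost is $2.40.

$2.40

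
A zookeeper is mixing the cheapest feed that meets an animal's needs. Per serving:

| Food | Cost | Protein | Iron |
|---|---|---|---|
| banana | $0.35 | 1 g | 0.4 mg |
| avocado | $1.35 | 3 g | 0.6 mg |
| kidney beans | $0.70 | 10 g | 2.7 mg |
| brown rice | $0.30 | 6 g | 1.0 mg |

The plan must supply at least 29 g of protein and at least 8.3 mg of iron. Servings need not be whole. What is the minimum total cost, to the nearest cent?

$2.15

This is a tiny linear program; its minimum lies at a vertex of the feasible set. List the vertices and price them.
banana only: max(29/1, 8.3/0.4) = 29 servings → $10.15.
avocado only: max(29/3, 8.3/0.6) = 13.83 servings → $18.68.
kidney beans only: max(29/10, 8.3/2.7) = 3.074 servings → $2.15.
brown rice only: max(29/6, 8.3/1.0) = 8.3 servings → $2.49.
banana + avocado with both tight: 12.5 servings and 5.5 servings → $11.80.
banana + kidney beans with both tight: 3.615 servings and 2.538 servings → $3.04.
banana + brown rice with both tight: 14.86 servings and 2.357 servings → $5.91.
avocado + kidney beans: intersection lies outside the first quadrant.
avocado + brown rice with both targets exact would need a negative amount; discard.
kidney beans + brown rice with both targets exact would need a negative amount; discard.
So the least-cost plan costs $2.15.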